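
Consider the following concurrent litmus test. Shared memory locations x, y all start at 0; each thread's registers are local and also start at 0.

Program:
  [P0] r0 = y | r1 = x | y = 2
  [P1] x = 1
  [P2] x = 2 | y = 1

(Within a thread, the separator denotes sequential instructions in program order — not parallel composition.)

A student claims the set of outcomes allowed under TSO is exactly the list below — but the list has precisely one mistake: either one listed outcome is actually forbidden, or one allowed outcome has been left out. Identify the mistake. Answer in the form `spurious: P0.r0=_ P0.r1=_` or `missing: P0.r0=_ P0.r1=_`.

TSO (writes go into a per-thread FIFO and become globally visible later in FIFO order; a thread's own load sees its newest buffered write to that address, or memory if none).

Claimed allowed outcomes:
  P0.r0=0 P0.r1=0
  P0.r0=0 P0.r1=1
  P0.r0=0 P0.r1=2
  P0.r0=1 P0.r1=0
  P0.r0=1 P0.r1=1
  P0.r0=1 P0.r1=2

spurious: P0.r0=1 P0.r1=0

outcome vector order: (P0.r0,P0.r1)
under TSO → (0,0), (0,1), (0,2), (1,1), (1,2)
claimed∖TSO = {(1,0)}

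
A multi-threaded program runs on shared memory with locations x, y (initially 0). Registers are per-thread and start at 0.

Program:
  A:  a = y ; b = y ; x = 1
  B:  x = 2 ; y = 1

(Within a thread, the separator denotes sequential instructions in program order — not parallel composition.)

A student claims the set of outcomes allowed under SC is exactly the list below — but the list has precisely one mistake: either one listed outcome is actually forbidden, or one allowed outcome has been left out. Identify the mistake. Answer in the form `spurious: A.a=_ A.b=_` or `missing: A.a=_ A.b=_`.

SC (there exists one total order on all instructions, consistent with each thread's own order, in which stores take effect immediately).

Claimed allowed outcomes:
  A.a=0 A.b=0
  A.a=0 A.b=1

missing: A.a=1 A.b=1

outcome vector order: (A.a,A.b)
under SC → <0 0> <0 1> <1 1>
SC∖claimed = {<1 1>}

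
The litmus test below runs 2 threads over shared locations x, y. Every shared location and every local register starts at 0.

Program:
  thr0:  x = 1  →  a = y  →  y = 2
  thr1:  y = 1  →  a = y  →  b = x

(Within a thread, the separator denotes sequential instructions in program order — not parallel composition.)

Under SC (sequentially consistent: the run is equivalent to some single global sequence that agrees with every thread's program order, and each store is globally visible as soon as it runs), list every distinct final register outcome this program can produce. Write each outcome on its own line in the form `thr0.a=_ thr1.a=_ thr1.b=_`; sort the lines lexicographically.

outcome vector order: (thr0.a,thr1.a,thr1.b)
|SC outcomes| = 5

thr0.a=0 thr1.a=1 thr1.b=1
thr0.a=0 thr1.a=2 thr1.b=1
thr0.a=1 thr1.a=1 thr1.b=0
thr0.a=1 thr1.a=1 thr1.b=1
thr0.a=1 thr1.a=2 thr1.b=1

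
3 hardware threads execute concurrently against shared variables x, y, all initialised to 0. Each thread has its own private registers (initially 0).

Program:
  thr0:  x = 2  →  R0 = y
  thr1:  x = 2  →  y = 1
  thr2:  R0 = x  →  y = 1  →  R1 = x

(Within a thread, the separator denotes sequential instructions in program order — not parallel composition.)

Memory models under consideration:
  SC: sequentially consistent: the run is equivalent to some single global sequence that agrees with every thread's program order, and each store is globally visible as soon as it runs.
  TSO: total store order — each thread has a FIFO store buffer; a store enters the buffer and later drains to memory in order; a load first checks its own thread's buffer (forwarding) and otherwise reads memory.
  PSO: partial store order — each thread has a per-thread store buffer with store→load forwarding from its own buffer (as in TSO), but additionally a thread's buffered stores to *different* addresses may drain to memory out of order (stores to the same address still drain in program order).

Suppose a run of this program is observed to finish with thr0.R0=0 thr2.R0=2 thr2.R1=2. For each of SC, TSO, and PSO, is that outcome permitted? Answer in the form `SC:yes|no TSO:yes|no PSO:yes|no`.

outcome vector order: (thr0.R0,thr2.R0,thr2.R1)
[SC] allowed = {<0 0 2>, <0 2 2>, <1 0 0>, <1 0 2>, <1 2 2>}
[TSO] allowed = {<0 0 0>, <0 0 2>, <0 2 2>, <1 0 0>, <1 0 2>, <1 2 2>}
[PSO] allowed = {<0 0 0>, <0 0 2>, <0 2 2>, <1 0 0>, <1 0 2>, <1 2 2>}
target <0 2 2> ∈ {SC,TSO,PSO}

SC:yes TSO:yes PSO:yes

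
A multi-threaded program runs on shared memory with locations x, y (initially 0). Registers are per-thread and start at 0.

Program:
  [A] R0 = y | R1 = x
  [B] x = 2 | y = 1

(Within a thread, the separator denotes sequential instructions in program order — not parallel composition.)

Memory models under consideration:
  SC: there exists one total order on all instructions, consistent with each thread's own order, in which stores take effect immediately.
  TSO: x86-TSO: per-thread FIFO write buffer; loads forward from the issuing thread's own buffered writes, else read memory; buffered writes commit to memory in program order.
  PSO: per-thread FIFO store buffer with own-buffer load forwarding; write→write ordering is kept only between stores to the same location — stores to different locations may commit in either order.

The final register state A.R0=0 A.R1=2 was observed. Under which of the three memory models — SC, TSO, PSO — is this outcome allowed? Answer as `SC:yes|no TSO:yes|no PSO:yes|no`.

outcome vector order: (A.R0,A.R1)
SC: 3 outcomes — {<0 0>; <0 2>; <1 2>}
TSO: 3 outcomes — {<0 0>; <0 2>; <1 2>}
PSO: 4 outcomes — {<0 0>; <0 2>; <1 0>; <1 2>}
target <0 2> ∈ {SC,TSO,PSO}

SC:yes TSO:yes PSO:yes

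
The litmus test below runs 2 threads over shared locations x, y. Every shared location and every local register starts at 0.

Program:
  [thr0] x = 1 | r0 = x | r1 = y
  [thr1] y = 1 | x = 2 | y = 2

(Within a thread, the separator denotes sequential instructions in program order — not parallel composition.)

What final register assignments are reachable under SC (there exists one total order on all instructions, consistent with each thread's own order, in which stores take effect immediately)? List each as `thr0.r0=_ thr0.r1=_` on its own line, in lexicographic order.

thr0.r0=1 thr0.r1=0
thr0.r0=1 thr0.r1=1
thr0.r0=1 thr0.r1=2
thr0.r0=2 thr0.r1=1
thr0.r0=2 thr0.r1=2

outcome vector order: (thr0.r0,thr0.r1)
|SC outcomes| = 5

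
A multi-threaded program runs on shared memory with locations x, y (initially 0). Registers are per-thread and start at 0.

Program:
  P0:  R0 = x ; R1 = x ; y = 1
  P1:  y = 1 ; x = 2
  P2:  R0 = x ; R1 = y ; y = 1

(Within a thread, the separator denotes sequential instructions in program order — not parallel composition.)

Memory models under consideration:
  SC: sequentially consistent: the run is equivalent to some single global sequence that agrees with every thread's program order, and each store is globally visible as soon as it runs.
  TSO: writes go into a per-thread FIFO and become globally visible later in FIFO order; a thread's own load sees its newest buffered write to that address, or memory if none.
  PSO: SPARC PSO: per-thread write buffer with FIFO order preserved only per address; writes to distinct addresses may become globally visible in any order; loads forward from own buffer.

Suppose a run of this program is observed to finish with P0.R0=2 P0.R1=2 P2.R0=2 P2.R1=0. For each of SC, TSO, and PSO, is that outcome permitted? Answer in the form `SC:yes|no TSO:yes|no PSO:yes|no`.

SC:no TSO:no PSO:yes

outcome vector order: (P0.R0,P0.R1,P2.R0,P2.R1)
SC (9): (0,0,0,0); (0,0,0,1); (0,0,2,1); (0,2,0,0); (0,2,0,1); (0,2,2,1); (2,2,0,0); (2,2,0,1); (2,2,2,1)
TSO (9): (0,0,0,0); (0,0,0,1); (0,0,2,1); (0,2,0,0); (0,2,0,1); (0,2,2,1); (2,2,0,0); (2,2,0,1); (2,2,2,1)
PSO (12): (0,0,0,0); (0,0,0,1); (0,0,2,0); (0,0,2,1); (0,2,0,0); (0,2,0,1); (0,2,2,0); (0,2,2,1); (2,2,0,0); (2,2,0,1); (2,2,2,0); (2,2,2,1)
target (2,2,2,0) ∈ {PSO}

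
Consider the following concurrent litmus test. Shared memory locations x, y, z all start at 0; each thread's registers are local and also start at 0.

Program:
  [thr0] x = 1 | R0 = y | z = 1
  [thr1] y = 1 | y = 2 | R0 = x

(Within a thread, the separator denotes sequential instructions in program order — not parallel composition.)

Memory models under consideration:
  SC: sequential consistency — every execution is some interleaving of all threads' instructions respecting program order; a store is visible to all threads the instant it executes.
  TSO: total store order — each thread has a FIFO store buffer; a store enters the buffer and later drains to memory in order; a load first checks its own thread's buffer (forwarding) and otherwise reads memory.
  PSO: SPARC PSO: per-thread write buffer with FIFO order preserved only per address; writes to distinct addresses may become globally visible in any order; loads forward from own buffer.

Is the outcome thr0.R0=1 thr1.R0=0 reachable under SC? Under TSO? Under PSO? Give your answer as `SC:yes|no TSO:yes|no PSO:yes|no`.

outcome vector order: (thr0.R0,thr1.R0)
under SC → (0,1); (1,1); (2,0); (2,1)
under TSO → (0,0); (0,1); (1,0); (1,1); (2,0); (2,1)
under PSO → (0,0); (0,1); (1,0); (1,1); (2,0); (2,1)
target (1,0) ∈ {TSO,PSO}

SC:no TSO:yes PSO:yes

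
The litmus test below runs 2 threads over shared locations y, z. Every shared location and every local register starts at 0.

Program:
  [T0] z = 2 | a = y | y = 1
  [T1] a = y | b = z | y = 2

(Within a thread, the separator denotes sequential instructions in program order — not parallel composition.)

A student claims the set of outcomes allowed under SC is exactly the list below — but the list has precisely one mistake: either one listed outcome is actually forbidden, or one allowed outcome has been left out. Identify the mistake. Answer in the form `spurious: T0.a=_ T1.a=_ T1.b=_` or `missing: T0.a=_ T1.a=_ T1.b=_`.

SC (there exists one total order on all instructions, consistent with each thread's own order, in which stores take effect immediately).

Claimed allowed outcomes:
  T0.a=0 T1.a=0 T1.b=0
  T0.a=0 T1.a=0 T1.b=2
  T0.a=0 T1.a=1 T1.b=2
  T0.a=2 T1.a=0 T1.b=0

outcome vector order: (T0.a,T1.a,T1.b)
under SC → 000; 002; 012; 200; 202
SC∖claimed = {202}

missing: T0.a=2 T1.a=0 T1.b=2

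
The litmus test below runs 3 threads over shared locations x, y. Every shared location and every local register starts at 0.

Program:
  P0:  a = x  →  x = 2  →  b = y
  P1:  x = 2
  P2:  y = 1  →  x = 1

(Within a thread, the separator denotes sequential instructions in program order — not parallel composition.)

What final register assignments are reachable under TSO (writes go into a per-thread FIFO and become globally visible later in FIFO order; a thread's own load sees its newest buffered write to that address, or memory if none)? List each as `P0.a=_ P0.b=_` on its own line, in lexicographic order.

outcome vector order: (P0.a,P0.b)
|TSO outcomes| = 5

P0.a=0 P0.b=0
P0.a=0 P0.b=1
P0.a=1 P0.b=1
P0.a=2 P0.b=0
P0.a=2 P0.b=1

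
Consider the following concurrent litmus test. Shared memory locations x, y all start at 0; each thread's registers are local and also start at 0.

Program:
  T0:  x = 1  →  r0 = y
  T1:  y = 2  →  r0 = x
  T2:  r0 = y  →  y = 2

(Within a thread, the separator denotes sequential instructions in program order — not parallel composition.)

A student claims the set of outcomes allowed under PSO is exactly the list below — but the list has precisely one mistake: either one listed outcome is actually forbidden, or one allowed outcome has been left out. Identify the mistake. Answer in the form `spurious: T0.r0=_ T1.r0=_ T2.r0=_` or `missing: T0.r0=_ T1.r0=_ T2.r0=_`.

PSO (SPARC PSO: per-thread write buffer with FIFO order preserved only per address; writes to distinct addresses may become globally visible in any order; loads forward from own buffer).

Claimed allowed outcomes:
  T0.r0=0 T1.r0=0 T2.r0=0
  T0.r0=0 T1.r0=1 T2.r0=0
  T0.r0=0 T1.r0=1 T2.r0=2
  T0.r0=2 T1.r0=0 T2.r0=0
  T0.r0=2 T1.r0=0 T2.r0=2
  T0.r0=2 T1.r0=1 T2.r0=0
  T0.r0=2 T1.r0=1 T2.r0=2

outcome vector order: (T0.r0,T1.r0,T2.r0)
PSO (8): (0,0,0), (0,0,2), (0,1,0), (0,1,2), (2,0,0), (2,0,2), (2,1,0), (2,1,2)
PSO∖claimed = {(0,0,2)}

missing: T0.r0=0 T1.r0=0 T2.r0=2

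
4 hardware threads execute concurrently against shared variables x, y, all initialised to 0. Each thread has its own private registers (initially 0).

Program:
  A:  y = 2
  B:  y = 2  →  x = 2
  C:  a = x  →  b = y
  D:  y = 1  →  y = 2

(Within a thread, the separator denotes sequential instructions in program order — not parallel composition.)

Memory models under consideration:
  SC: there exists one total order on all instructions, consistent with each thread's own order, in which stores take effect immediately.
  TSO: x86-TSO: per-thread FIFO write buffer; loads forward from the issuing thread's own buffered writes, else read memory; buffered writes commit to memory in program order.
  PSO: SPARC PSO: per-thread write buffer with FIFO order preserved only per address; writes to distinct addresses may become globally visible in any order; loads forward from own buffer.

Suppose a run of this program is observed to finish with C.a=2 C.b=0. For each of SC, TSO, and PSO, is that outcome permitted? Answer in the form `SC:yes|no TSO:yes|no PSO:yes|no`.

SC:no TSO:no PSO:yes

outcome vector order: (C.a,C.b)
SC (5): 00, 01, 02, 21, 22
TSO (5): 00, 01, 02, 21, 22
PSO (6): 00, 01, 02, 20, 21, 22
target 20 ∈ {PSO}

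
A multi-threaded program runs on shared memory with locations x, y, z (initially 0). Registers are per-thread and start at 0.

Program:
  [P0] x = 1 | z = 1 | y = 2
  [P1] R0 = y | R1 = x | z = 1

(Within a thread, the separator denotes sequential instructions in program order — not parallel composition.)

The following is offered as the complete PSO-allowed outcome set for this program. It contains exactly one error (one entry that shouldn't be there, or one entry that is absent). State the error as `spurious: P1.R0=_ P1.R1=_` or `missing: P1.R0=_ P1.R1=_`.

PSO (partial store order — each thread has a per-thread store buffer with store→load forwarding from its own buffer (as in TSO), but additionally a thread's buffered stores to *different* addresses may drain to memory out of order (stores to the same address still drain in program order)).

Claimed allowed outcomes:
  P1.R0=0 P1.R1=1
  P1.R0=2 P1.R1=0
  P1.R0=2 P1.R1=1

missing: P1.R0=0 P1.R1=0

outcome vector order: (P1.R0,P1.R1)
PSO (4): (0,0); (0,1); (2,0); (2,1)
PSO∖claimed = {(0,0)}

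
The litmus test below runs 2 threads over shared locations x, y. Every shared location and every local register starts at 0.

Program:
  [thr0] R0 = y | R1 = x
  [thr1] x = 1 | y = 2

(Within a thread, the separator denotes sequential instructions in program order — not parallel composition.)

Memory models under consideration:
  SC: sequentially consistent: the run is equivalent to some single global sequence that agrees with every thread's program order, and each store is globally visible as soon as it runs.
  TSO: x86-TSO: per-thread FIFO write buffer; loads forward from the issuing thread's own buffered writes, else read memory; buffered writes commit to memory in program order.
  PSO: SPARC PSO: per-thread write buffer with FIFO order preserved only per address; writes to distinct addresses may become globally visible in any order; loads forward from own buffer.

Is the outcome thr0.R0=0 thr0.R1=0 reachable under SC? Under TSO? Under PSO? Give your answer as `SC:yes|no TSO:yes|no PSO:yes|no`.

SC:yes TSO:yes PSO:yes

outcome vector order: (thr0.R0,thr0.R1)
SC (3): 0/0; 0/1; 2/1
TSO (3): 0/0; 0/1; 2/1
PSO (4): 0/0; 0/1; 2/0; 2/1
target 0/0 ∈ {SC,TSO,PSO}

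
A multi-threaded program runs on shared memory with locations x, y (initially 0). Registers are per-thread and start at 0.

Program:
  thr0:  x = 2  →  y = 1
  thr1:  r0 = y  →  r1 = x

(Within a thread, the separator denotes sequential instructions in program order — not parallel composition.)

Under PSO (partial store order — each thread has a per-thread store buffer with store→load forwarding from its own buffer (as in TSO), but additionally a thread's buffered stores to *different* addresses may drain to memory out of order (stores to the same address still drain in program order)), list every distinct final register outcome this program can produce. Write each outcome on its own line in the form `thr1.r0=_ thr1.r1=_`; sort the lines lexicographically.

outcome vector order: (thr1.r0,thr1.r1)
|PSO outcomes| = 4

thr1.r0=0 thr1.r1=0
thr1.r0=0 thr1.r1=2
thr1.r0=1 thr1.r1=0
thr1.r0=1 thr1.r1=2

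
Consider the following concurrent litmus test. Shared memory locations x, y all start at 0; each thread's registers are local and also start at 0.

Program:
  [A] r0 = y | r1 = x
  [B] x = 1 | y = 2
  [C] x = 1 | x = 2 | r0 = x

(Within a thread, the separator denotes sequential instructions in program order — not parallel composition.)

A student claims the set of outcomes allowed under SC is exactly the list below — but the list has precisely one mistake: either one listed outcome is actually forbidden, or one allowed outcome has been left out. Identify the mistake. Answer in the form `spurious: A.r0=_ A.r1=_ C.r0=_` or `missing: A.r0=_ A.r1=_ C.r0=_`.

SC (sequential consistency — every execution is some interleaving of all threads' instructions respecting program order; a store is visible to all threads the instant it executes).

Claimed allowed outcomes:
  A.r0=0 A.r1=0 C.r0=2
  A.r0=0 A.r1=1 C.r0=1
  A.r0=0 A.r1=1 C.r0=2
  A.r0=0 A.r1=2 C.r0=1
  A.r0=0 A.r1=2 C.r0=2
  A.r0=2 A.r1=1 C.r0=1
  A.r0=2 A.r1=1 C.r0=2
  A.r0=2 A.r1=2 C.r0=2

outcome vector order: (A.r0,A.r1,C.r0)
SC (9): <0 0 1>; <0 0 2>; <0 1 1>; <0 1 2>; <0 2 1>; <0 2 2>; <2 1 1>; <2 1 2>; <2 2 2>
SC∖claimed = {<0 0 1>}

missing: A.r0=0 A.r1=0 C.r0=1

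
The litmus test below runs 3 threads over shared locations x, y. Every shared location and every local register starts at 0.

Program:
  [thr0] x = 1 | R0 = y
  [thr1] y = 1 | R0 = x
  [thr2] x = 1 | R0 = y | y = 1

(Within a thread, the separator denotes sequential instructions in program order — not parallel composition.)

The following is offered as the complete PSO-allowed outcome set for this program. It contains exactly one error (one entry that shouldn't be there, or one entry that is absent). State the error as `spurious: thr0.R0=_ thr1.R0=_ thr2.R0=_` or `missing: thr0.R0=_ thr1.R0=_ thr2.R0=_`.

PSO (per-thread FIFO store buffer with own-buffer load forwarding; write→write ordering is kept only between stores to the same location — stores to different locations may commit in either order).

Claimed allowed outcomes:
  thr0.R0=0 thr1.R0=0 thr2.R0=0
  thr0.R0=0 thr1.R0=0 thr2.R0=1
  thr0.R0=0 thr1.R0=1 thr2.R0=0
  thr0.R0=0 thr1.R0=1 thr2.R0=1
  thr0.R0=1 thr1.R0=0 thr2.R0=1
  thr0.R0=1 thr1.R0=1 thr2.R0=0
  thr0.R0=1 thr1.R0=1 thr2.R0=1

missing: thr0.R0=1 thr1.R0=0 thr2.R0=0

outcome vector order: (thr0.R0,thr1.R0,thr2.R0)
PSO (8): (0,0,0), (0,0,1), (0,1,0), (0,1,1), (1,0,0), (1,0,1), (1,1,0), (1,1,1)
PSO∖claimed = {(1,0,0)}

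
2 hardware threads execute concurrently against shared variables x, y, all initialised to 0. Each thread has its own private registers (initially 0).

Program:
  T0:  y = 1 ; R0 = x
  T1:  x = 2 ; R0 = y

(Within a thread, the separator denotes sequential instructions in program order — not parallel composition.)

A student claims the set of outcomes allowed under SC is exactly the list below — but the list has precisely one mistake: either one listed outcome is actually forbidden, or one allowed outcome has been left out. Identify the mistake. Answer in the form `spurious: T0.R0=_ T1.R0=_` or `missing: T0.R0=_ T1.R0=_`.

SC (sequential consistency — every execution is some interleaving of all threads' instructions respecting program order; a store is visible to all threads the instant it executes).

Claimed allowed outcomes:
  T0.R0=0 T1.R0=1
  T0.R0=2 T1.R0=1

missing: T0.R0=2 T1.R0=0

outcome vector order: (T0.R0,T1.R0)
SC (3): <0 1>; <2 0>; <2 1>
SC∖claimed = {<2 0>}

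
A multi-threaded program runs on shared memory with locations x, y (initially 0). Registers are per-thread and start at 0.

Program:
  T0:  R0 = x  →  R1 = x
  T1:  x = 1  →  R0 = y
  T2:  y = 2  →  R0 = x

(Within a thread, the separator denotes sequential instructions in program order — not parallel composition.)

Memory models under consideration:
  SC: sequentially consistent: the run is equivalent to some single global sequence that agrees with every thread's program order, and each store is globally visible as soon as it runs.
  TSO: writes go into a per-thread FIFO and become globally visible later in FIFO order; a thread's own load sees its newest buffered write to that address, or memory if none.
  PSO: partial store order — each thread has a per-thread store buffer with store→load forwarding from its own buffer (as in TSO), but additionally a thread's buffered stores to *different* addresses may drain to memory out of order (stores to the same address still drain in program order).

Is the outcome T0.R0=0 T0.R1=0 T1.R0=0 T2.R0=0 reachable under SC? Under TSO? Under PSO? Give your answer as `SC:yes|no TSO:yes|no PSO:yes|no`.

SC:no TSO:yes PSO:yes

outcome vector order: (T0.R0,T0.R1,T1.R0,T2.R0)
SC: 9 outcomes — {0/0/0/1 0/0/2/0 0/0/2/1 0/1/0/1 0/1/2/0 0/1/2/1 1/1/0/1 1/1/2/0 1/1/2/1}
TSO: 12 outcomes — {0/0/0/0 0/0/0/1 0/0/2/0 0/0/2/1 0/1/0/0 0/1/0/1 0/1/2/0 0/1/2/1 1/1/0/0 1/1/0/1 1/1/2/0 1/1/2/1}
PSO: 12 outcomes — {0/0/0/0 0/0/0/1 0/0/2/0 0/0/2/1 0/1/0/0 0/1/0/1 0/1/2/0 0/1/2/1 1/1/0/0 1/1/0/1 1/1/2/0 1/1/2/1}
target 0/0/0/0 ∈ {TSO,PSO}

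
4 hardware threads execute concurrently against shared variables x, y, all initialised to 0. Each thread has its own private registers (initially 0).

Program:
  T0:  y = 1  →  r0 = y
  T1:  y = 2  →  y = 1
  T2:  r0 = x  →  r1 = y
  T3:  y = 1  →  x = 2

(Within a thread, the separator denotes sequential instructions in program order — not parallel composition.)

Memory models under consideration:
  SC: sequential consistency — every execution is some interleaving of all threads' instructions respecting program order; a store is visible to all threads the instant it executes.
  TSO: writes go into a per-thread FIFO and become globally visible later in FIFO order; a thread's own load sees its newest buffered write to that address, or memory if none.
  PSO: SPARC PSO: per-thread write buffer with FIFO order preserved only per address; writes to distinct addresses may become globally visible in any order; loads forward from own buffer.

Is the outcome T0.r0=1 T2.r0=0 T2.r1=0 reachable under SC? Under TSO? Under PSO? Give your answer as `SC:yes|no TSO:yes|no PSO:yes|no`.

SC:yes TSO:yes PSO:yes

outcome vector order: (T0.r0,T2.r0,T2.r1)
SC (10): (1,0,0); (1,0,1); (1,0,2); (1,2,1); (1,2,2); (2,0,0); (2,0,1); (2,0,2); (2,2,1); (2,2,2)
TSO (10): (1,0,0); (1,0,1); (1,0,2); (1,2,1); (1,2,2); (2,0,0); (2,0,1); (2,0,2); (2,2,1); (2,2,2)
PSO (12): (1,0,0); (1,0,1); (1,0,2); (1,2,0); (1,2,1); (1,2,2); (2,0,0); (2,0,1); (2,0,2); (2,2,0); (2,2,1); (2,2,2)
target (1,0,0) ∈ {SC,TSO,PSO}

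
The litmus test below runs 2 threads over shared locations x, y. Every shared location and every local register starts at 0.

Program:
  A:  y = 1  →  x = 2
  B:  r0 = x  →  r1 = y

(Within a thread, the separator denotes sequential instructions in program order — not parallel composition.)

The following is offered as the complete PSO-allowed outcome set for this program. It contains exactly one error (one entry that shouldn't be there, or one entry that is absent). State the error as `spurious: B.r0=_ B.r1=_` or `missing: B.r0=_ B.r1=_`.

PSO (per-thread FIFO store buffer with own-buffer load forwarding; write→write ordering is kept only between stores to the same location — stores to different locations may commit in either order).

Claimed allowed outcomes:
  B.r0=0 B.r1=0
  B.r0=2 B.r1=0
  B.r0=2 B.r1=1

missing: B.r0=0 B.r1=1

outcome vector order: (B.r0,B.r1)
under PSO → 00 01 20 21
PSO∖claimed = {01}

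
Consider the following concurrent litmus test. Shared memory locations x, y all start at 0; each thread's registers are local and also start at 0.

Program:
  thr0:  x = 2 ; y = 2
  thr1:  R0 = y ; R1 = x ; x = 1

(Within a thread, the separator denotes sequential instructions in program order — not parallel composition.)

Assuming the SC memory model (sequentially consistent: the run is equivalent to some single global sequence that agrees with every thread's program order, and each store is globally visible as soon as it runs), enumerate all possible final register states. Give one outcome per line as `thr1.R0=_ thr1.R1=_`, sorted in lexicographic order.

thr1.R0=0 thr1.R1=0
thr1.R0=0 thr1.R1=2
thr1.R0=2 thr1.R1=2

outcome vector order: (thr1.R0,thr1.R1)
|SC outcomes| = 3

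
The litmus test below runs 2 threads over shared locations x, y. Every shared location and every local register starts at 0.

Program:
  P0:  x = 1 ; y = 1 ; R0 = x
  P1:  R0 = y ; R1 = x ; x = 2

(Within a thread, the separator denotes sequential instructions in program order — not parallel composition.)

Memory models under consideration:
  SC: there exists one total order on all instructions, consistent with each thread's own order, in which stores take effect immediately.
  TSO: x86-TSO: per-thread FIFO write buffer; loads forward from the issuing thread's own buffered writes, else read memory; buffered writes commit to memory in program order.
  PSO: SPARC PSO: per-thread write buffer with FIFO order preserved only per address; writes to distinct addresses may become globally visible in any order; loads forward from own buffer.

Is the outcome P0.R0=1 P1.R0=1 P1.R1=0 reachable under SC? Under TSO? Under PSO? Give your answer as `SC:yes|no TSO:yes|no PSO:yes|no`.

SC:no TSO:no PSO:yes

outcome vector order: (P0.R0,P1.R0,P1.R1)
under SC → (1,0,0), (1,0,1), (1,1,1), (2,0,0), (2,0,1), (2,1,1)
under TSO → (1,0,0), (1,0,1), (1,1,1), (2,0,0), (2,0,1), (2,1,1)
under PSO → (1,0,0), (1,0,1), (1,1,0), (1,1,1), (2,0,0), (2,0,1), (2,1,0), (2,1,1)
target (1,1,0) ∈ {PSO}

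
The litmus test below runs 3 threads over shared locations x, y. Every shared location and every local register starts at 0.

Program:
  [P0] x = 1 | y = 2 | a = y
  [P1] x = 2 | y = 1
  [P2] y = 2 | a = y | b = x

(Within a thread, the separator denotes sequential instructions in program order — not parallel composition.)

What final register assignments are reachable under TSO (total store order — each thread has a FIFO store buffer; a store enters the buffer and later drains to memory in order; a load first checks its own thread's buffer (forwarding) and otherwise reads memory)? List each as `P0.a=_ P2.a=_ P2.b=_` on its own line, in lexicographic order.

outcome vector order: (P0.a,P2.a,P2.b)
|TSO outcomes| = 10

P0.a=1 P2.a=1 P2.b=1
P0.a=1 P2.a=1 P2.b=2
P0.a=1 P2.a=2 P2.b=0
P0.a=1 P2.a=2 P2.b=1
P0.a=1 P2.a=2 P2.b=2
P0.a=2 P2.a=1 P2.b=1
P0.a=2 P2.a=1 P2.b=2
P0.a=2 P2.a=2 P2.b=0
P0.a=2 P2.a=2 P2.b=1
P0.a=2 P2.a=2 P2.b=2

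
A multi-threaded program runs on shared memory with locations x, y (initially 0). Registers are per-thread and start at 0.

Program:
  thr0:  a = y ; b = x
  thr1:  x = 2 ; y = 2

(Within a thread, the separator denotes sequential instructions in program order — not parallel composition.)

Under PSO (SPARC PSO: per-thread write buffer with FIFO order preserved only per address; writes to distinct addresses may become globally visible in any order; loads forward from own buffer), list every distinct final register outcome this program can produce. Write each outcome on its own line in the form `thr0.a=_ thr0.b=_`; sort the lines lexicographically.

thr0.a=0 thr0.b=0
thr0.a=0 thr0.b=2
thr0.a=2 thr0.b=0
thr0.a=2 thr0.b=2

outcome vector order: (thr0.a,thr0.b)
|PSO outcomes| = 4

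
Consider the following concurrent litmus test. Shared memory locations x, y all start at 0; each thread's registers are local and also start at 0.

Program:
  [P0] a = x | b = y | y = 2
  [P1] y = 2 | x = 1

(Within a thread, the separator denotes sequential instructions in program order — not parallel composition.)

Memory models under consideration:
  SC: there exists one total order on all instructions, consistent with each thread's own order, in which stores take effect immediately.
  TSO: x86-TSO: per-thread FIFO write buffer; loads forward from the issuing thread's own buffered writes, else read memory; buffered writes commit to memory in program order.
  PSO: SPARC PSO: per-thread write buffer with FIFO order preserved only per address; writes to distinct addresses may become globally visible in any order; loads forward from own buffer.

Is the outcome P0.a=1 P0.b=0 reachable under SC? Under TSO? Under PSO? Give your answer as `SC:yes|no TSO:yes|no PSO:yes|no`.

outcome vector order: (P0.a,P0.b)
SC: 3 outcomes — {<0 0>, <0 2>, <1 2>}
TSO: 3 outcomes — {<0 0>, <0 2>, <1 2>}
PSO: 4 outcomes — {<0 0>, <0 2>, <1 0>, <1 2>}
target <1 0> ∈ {PSO}

SC:no TSO:no PSO:yes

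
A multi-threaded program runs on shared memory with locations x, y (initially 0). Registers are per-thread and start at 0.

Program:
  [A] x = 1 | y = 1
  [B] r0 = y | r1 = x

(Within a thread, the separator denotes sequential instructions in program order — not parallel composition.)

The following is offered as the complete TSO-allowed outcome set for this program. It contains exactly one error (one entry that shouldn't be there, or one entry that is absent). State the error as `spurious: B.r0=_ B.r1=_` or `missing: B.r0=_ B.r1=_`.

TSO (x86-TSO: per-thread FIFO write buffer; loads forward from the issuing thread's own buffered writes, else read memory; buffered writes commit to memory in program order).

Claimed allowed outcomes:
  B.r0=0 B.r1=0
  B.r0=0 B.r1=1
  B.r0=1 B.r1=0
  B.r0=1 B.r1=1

outcome vector order: (B.r0,B.r1)
[TSO] allowed = {0/0; 0/1; 1/1}
claimed∖TSO = {1/0}

spurious: B.r0=1 B.r1=0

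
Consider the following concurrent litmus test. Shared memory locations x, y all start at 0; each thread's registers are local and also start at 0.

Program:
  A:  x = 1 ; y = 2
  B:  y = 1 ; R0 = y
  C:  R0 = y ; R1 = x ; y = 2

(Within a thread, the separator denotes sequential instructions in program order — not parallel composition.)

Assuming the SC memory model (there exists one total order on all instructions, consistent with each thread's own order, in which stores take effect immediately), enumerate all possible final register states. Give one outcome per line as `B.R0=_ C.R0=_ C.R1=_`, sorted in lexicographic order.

outcome vector order: (B.R0,C.R0,C.R1)
|SC outcomes| = 10

B.R0=1 C.R0=0 C.R1=0
B.R0=1 C.R0=0 C.R1=1
B.R0=1 C.R0=1 C.R1=0
B.R0=1 C.R0=1 C.R1=1
B.R0=1 C.R0=2 C.R1=1
B.R0=2 C.R0=0 C.R1=0
B.R0=2 C.R0=0 C.R1=1
B.R0=2 C.R0=1 C.R1=0
B.R0=2 C.R0=1 C.R1=1
B.R0=2 C.R0=2 C.R1=1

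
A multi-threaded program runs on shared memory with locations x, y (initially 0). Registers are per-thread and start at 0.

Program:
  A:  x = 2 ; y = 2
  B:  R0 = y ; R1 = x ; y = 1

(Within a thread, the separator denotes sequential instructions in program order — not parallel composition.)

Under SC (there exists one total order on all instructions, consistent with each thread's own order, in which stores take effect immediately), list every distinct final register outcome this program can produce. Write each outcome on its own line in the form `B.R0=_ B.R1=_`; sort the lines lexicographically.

B.R0=0 B.R1=0
B.R0=0 B.R1=2
B.R0=2 B.R1=2

outcome vector order: (B.R0,B.R1)
|SC outcomes| = 3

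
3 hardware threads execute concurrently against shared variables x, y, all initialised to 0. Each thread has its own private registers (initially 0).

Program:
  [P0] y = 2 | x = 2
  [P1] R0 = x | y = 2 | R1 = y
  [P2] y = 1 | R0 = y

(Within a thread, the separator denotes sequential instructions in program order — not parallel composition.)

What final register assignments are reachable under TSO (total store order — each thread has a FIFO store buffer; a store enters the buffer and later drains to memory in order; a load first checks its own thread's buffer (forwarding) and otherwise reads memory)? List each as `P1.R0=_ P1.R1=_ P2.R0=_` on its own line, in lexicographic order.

outcome vector order: (P1.R0,P1.R1,P2.R0)
|TSO outcomes| = 7

P1.R0=0 P1.R1=1 P2.R0=1
P1.R0=0 P1.R1=1 P2.R0=2
P1.R0=0 P1.R1=2 P2.R0=1
P1.R0=0 P1.R1=2 P2.R0=2
P1.R0=2 P1.R1=1 P2.R0=1
P1.R0=2 P1.R1=2 P2.R0=1
P1.R0=2 P1.R1=2 P2.R0=2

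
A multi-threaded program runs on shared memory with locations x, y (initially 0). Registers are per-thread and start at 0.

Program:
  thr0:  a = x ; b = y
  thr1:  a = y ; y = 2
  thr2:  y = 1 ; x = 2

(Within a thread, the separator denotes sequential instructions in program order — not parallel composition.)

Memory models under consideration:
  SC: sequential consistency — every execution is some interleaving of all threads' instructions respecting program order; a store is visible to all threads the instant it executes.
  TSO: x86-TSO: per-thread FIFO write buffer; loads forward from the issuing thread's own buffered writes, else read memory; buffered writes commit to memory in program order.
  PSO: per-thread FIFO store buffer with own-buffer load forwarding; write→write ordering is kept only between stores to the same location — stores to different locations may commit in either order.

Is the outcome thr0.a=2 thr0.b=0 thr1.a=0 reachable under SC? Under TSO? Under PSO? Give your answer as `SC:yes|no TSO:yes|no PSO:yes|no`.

outcome vector order: (thr0.a,thr0.b,thr1.a)
under SC → (0,0,0) (0,0,1) (0,1,0) (0,1,1) (0,2,0) (0,2,1) (2,1,0) (2,1,1) (2,2,0) (2,2,1)
under TSO → (0,0,0) (0,0,1) (0,1,0) (0,1,1) (0,2,0) (0,2,1) (2,1,0) (2,1,1) (2,2,0) (2,2,1)
under PSO → (0,0,0) (0,0,1) (0,1,0) (0,1,1) (0,2,0) (0,2,1) (2,0,0) (2,0,1) (2,1,0) (2,1,1) (2,2,0) (2,2,1)
target (2,0,0) ∈ {PSO}

SC:no TSO:no PSO:yes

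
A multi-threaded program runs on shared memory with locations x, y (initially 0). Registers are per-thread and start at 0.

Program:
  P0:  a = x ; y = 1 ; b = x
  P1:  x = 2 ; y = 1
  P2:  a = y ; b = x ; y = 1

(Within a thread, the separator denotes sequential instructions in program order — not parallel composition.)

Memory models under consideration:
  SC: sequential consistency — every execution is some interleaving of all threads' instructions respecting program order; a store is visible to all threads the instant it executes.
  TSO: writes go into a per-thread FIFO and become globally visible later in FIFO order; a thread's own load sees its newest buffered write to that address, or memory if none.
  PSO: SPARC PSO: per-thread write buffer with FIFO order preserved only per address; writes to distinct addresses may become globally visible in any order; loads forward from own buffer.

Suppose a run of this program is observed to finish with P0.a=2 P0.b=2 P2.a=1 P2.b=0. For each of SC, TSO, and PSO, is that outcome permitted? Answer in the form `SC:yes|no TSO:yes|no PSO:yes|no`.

SC:no TSO:no PSO:yes

outcome vector order: (P0.a,P0.b,P2.a,P2.b)
SC: 11 outcomes — {0/0/0/0; 0/0/0/2; 0/0/1/0; 0/0/1/2; 0/2/0/0; 0/2/0/2; 0/2/1/0; 0/2/1/2; 2/2/0/0; 2/2/0/2; 2/2/1/2}
TSO: 11 outcomes — {0/0/0/0; 0/0/0/2; 0/0/1/0; 0/0/1/2; 0/2/0/0; 0/2/0/2; 0/2/1/0; 0/2/1/2; 2/2/0/0; 2/2/0/2; 2/2/1/2}
PSO: 12 outcomes — {0/0/0/0; 0/0/0/2; 0/0/1/0; 0/0/1/2; 0/2/0/0; 0/2/0/2; 0/2/1/0; 0/2/1/2; 2/2/0/0; 2/2/0/2; 2/2/1/0; 2/2/1/2}
target 2/2/1/0 ∈ {PSO}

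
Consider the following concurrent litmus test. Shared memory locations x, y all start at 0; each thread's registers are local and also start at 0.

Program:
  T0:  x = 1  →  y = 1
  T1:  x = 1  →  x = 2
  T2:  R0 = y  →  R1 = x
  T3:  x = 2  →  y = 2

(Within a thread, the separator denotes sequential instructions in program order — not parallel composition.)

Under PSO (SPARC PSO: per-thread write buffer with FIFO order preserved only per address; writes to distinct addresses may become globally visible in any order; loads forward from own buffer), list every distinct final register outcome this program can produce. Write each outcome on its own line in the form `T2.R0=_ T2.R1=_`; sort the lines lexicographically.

outcome vector order: (T2.R0,T2.R1)
|PSO outcomes| = 9

T2.R0=0 T2.R1=0
T2.R0=0 T2.R1=1
T2.R0=0 T2.R1=2
T2.R0=1 T2.R1=0
T2.R0=1 T2.R1=1
T2.R0=1 T2.R1=2
T2.R0=2 T2.R1=0
T2.R0=2 T2.R1=1
T2.R0=2 T2.R1=2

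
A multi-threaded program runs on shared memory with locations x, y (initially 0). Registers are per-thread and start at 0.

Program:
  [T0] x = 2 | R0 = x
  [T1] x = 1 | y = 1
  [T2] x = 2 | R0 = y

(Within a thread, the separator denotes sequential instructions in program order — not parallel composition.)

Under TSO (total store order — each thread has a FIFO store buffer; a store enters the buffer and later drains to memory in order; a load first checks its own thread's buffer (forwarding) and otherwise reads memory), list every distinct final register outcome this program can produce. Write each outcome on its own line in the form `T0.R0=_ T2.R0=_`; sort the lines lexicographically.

T0.R0=1 T2.R0=0
T0.R0=1 T2.R0=1
T0.R0=2 T2.R0=0
T0.R0=2 T2.R0=1

outcome vector order: (T0.R0,T2.R0)
|TSO outcomes| = 4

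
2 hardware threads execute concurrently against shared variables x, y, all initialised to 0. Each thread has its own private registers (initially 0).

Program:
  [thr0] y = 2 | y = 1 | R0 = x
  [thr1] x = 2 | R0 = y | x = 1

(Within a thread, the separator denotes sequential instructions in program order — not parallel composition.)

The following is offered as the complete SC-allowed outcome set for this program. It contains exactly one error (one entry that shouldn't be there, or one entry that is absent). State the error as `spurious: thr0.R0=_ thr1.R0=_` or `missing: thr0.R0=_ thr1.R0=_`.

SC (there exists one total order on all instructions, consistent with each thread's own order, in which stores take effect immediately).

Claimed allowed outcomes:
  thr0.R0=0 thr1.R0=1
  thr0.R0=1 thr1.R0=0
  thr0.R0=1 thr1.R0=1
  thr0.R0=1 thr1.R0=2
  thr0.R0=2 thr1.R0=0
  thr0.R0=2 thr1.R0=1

outcome vector order: (thr0.R0,thr1.R0)
SC (7): 0/1 1/0 1/1 1/2 2/0 2/1 2/2
SC∖claimed = {2/2}

missing: thr0.R0=2 thr1.R0=2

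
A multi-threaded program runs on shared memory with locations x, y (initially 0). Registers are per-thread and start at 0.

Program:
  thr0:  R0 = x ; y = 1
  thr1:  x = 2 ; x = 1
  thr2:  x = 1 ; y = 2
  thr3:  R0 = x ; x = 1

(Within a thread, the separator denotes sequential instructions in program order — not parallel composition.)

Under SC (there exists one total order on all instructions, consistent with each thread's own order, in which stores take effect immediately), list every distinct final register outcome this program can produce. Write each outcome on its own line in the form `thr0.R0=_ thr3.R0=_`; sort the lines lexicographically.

thr0.R0=0 thr3.R0=0
thr0.R0=0 thr3.R0=1
thr0.R0=0 thr3.R0=2
thr0.R0=1 thr3.R0=0
thr0.R0=1 thr3.R0=1
thr0.R0=1 thr3.R0=2
thr0.R0=2 thr3.R0=0
thr0.R0=2 thr3.R0=1
thr0.R0=2 thr3.R0=2

outcome vector order: (thr0.R0,thr3.R0)
|SC outcomes| = 9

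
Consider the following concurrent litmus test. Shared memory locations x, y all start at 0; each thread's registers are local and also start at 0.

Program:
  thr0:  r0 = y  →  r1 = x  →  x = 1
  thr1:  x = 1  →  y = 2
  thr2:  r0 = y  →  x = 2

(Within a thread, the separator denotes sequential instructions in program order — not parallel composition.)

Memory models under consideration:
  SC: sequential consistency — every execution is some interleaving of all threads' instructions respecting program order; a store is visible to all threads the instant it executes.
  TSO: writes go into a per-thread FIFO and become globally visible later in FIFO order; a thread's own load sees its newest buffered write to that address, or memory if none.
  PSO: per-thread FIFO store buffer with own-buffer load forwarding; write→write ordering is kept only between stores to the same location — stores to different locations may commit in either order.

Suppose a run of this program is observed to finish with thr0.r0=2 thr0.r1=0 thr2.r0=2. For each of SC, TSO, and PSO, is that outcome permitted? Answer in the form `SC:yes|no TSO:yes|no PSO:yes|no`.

outcome vector order: (thr0.r0,thr0.r1,thr2.r0)
SC: 10 outcomes — {000, 002, 010, 012, 020, 022, 210, 212, 220, 222}
TSO: 10 outcomes — {000, 002, 010, 012, 020, 022, 210, 212, 220, 222}
PSO: 12 outcomes — {000, 002, 010, 012, 020, 022, 200, 202, 210, 212, 220, 222}
target 202 ∈ {PSO}

SC:no TSO:no PSO:yes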